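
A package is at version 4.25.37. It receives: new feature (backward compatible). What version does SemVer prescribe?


Current: 4.25.37
Change category: 'new feature (backward compatible)' → minor bump
SemVer rule: minor bump → increment MINOR, reset PATCH to 0 (MAJOR unchanged)
New: 4.26.0

4.26.0


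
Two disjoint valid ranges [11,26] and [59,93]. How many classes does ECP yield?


Valid ranges: [11,26] and [59,93]
Class 1: x < 11 — invalid
Class 2: 11 ≤ x ≤ 26 — valid
Class 3: 26 < x < 59 — invalid (gap between ranges)
Class 4: 59 ≤ x ≤ 93 — valid
Class 5: x > 93 — invalid
Total equivalence classes: 5

5 equivalence classes


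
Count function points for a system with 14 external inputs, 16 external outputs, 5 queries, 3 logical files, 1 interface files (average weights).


UFP = EI*4 + EO*5 + EQ*4 + ILF*10 + EIF*7
UFP = 14*4 + 16*5 + 5*4 + 3*10 + 1*7
UFP = 56 + 80 + 20 + 30 + 7
UFP = 193

193


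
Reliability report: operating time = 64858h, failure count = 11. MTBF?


Formula: MTBF = Total operating time / Number of failures
MTBF = 64858 / 11
MTBF = 5896.18 hours

5896.18 hours


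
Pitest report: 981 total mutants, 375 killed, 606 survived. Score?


Mutation score = killed / total * 100
Mutation score = 375 / 981 * 100
Mutation score = 38.23%

38.23%


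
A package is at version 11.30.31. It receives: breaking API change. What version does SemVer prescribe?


Current: 11.30.31
Change category: 'breaking API change' → major bump
SemVer rule: major bump → increment MAJOR, reset MINOR and PATCH to 0
New: 12.0.0

12.0.0


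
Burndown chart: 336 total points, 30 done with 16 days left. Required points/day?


Formula: Required rate = Remaining points / Days left
Remaining = 336 - 30 = 306 points
Required rate = 306 / 16 = 19.13 points/day

19.13 points/day


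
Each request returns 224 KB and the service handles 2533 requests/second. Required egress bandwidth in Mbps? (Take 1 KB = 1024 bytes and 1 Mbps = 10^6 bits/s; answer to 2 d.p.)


Formula: Mbps = payload_bytes * RPS * 8 / 1e6
Payload per request = 224 KB = 224 * 1024 = 229376 bytes
Total bytes/sec = 229376 * 2533 = 581009408
Total bits/sec = 581009408 * 8 = 4648075264
Mbps = 4648075264 / 1e6 = 4648.08

4648.08 Mbps


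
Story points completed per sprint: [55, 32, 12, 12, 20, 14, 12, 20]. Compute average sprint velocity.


Formula: Avg velocity = Total points / Number of sprints
Points: [55, 32, 12, 12, 20, 14, 12, 20]
Sum = 55 + 32 + 12 + 12 + 20 + 14 + 12 + 20 = 177
Avg velocity = 177 / 8 = 22.13 points/sprint

22.13 points/sprint


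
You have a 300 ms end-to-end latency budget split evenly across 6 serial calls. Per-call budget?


Formula: per_stage = total_budget / stages
per_stage = 300 / 6
per_stage = 50.0 ms

50.0 ms


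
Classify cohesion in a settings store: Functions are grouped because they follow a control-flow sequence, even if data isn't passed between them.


Reasoning: Grouped by order of execution within a routine, not by data flow
Type: Procedural cohesion

Procedural cohesion


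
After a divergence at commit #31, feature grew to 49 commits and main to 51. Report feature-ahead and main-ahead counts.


Common ancestor: commit #31
feature commits after divergence: 49 - 31 = 18
main commits after divergence: 51 - 31 = 20
feature is 18 commits ahead of main
main is 20 commits ahead of feature

feature ahead: 18, main ahead: 20


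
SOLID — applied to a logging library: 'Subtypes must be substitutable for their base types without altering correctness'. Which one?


This describes the Liskov Substitution Principle (LSP)

Liskov Substitution Principle (LSP)


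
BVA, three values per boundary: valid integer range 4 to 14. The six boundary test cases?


Range: [4, 14]
Boundaries: just below min, min, min+1, max-1, max, just above max
Values: [3, 4, 5, 13, 14, 15]

[3, 4, 5, 13, 14, 15]


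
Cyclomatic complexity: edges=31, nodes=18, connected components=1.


Formula: V(G) = E - N + 2P
V(G) = 31 - 18 + 2*1
V(G) = 13 + 2
V(G) = 15

15


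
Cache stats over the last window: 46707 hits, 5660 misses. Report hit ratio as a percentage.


Formula: hit rate = hits / (hits + misses) * 100
hit rate = 46707 / (46707 + 5660) * 100
hit rate = 46707 / 52367 * 100
hit rate = 89.19%

89.19%


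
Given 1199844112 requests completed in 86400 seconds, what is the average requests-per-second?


Formula: throughput = requests / seconds
throughput = 1199844112 / 86400
throughput = 13887.08 requests/second

13887.08 requests/second


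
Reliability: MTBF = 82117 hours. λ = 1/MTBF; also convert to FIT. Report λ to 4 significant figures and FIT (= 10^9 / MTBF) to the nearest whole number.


Formula: λ = 1 / MTBF; FIT = λ × 1e9 = 1e9 / MTBF
λ = 1 / 82117 ≈ 1.218e-05 failures/hour
FIT = 1e9 / 82117 ≈ 12178 failures per 1e9 hours (nearest whole number)

λ = 1.218e-05 /h, FIT = 12178


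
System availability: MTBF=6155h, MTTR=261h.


Availability = MTBF / (MTBF + MTTR)
Availability = 6155 / (6155 + 261)
Availability = 6155 / 6416
Availability = 95.932%

95.932%


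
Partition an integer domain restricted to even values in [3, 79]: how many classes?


Constraint: even integers in [3, 79]
Class 1: x < 3 — out-of-range invalid
Class 2: x in [3,79] but odd — wrong type invalid
Class 3: x in [3,79] and even — valid
Class 4: x > 79 — out-of-range invalid
Total equivalence classes: 4

4 equivalence classes


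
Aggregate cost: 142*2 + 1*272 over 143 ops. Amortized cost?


Formula: Amortized cost = Total cost / Operations
Total cost = (142 * 2) + (1 * 272)
Total cost = 284 + 272 = 556
Amortized = 556 / 143 = 3.8881

3.8881


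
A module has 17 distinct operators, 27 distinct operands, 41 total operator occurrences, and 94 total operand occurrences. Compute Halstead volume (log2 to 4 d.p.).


Formula: V = N * log2(η), where N = N1 + N2 and η = η1 + η2
η = 17 + 27 = 44
N = 41 + 94 = 135
log2(44) ≈ 5.4594
V = 135 * 5.4594 = 737.02

737.02


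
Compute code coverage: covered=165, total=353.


Coverage = covered / total * 100
Coverage = 165 / 353 * 100
Coverage = 46.74%

46.74%


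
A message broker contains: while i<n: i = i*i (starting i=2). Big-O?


Reasoning: squaring drives double-exponential growth; iterations ~ log log n
Complexity: O(log log n)

O(log log n)


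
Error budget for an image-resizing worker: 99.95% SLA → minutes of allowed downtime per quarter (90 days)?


Formula: allowed downtime = period * (100 - SLA) / 100
Period (quarter (90 days)) = 129600 minutes
Unavailability fraction = (100 - 99.95) / 100
Allowed downtime = 129600 * (100 - 99.95) / 100
Allowed downtime = 64.8 minutes

64.8 minutes


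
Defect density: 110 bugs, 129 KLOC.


Defect density = defects / KLOC
Defect density = 110 / 129
Defect density = 0.853 defects/KLOC

0.853 defects/KLOC


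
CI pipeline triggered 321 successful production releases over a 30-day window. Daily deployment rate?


Formula: deployments per day = releases / days
= 321 / 30
= 10.7 deploys/day
(equivalently, 74.9 deploys/week)

10.7 deploys/day


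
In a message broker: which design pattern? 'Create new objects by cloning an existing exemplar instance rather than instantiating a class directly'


This matches the Prototype pattern

Prototype


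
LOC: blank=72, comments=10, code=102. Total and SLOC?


Total LOC = blank + comment + code
Total LOC = 72 + 10 + 102 = 184
SLOC (source only) = code = 102

Total LOC: 184, SLOC: 102


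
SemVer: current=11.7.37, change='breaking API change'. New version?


Current: 11.7.37
Change category: 'breaking API change' → major bump
SemVer rule: major bump → increment MAJOR, reset MINOR and PATCH to 0
New: 12.0.0

12.0.0


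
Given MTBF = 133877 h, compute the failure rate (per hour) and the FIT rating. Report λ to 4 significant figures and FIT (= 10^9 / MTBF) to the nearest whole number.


Formula: λ = 1 / MTBF; FIT = λ × 1e9 = 1e9 / MTBF
λ = 1 / 133877 ≈ 7.470e-06 failures/hour
FIT = 1e9 / 133877 ≈ 7470 failures per 1e9 hours (nearest whole number)

λ = 7.470e-06 /h, FIT = 7470


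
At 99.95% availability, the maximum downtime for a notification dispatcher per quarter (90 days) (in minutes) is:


Formula: allowed downtime = period * (100 - SLA) / 100
Period (quarter (90 days)) = 129600 minutes
Unavailability fraction = (100 - 99.95) / 100
Allowed downtime = 129600 * (100 - 99.95) / 100
Allowed downtime = 64.8 minutes

64.8 minutes


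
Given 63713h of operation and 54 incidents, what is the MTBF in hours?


Formula: MTBF = Total operating time / Number of failures
MTBF = 63713 / 54
MTBF = 1179.87 hours

1179.87 hours


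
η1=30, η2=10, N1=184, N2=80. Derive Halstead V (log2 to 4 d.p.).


Formula: V = N * log2(η), where N = N1 + N2 and η = η1 + η2
η = 30 + 10 = 40
N = 184 + 80 = 264
log2(40) ≈ 5.3219
V = 264 * 5.3219 = 1404.98

1404.98


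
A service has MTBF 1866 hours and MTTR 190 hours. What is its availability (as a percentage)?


Availability = MTBF / (MTBF + MTTR)
Availability = 1866 / (1866 + 190)
Availability = 1866 / 2056
Availability = 90.7588%

90.7588%


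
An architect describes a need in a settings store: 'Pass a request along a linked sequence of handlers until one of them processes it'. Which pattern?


This matches the Chain of Responsibility pattern

Chain of Responsibility


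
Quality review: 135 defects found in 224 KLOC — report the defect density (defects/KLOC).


Defect density = defects / KLOC
Defect density = 135 / 224
Defect density = 0.603 defects/KLOC

0.603 defects/KLOC


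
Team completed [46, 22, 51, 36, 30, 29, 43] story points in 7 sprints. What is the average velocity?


Formula: Avg velocity = Total points / Number of sprints
Points: [46, 22, 51, 36, 30, 29, 43]
Sum = 46 + 22 + 51 + 36 + 30 + 29 + 43 = 257
Avg velocity = 257 / 7 = 36.71 points/sprint

36.71 points/sprint


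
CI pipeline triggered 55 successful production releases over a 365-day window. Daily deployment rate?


Formula: deployments per day = releases / days
= 55 / 365
= 0.151 deploys/day
(equivalently, 1.05 deploys/week)

0.151 deploys/day


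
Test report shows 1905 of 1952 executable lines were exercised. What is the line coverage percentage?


Coverage = covered / total * 100
Coverage = 1905 / 1952 * 100
Coverage = 97.59%

97.59%


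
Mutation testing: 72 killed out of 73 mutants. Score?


Mutation score = killed / total * 100
Mutation score = 72 / 73 * 100
Mutation score = 98.63%

98.63%


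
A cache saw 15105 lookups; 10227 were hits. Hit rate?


Formula: hit rate = hits / (hits + misses) * 100
hit rate = 10227 / (10227 + 4878) * 100
hit rate = 10227 / 15105 * 100
hit rate = 67.71%

67.71%


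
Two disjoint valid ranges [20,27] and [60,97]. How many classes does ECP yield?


Valid ranges: [20,27] and [60,97]
Class 1: x < 20 — invalid
Class 2: 20 ≤ x ≤ 27 — valid
Class 3: 27 < x < 60 — invalid (gap between ranges)
Class 4: 60 ≤ x ≤ 97 — valid
Class 5: x > 97 — invalid
Total equivalence classes: 5

5 equivalence classes


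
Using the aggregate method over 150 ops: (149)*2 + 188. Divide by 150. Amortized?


Formula: Amortized cost = Total cost / Operations
Total cost = (149 * 2) + (1 * 188)
Total cost = 298 + 188 = 486
Amortized = 486 / 150 = 3.24

3.24


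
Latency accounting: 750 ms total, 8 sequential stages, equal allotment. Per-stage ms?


Formula: per_stage = total_budget / stages
per_stage = 750 / 8
per_stage = 93.75 ms

93.75 ms


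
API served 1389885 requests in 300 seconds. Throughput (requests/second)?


Formula: throughput = requests / seconds
throughput = 1389885 / 300
throughput = 4632.95 requests/second

4632.95 requests/second


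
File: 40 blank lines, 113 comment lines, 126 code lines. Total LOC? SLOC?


Total LOC = blank + comment + code
Total LOC = 40 + 113 + 126 = 279
SLOC (source only) = code = 126

Total LOC: 279, SLOC: 126


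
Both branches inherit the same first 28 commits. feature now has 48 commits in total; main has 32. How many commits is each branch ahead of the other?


Common ancestor: commit #28
feature commits after divergence: 48 - 28 = 20
main commits after divergence: 32 - 28 = 4
feature is 20 commits ahead of main
main is 4 commits ahead of feature

feature ahead: 20, main ahead: 4


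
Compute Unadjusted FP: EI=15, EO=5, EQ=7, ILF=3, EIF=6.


UFP = EI*4 + EO*5 + EQ*4 + ILF*10 + EIF*7
UFP = 15*4 + 5*5 + 7*4 + 3*10 + 6*7
UFP = 60 + 25 + 28 + 30 + 42
UFP = 185

185


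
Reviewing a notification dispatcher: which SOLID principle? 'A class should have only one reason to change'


This describes the Single Responsibility Principle (SRP)

Single Responsibility Principle (SRP)


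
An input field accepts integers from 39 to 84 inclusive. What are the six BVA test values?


Range: [39, 84]
Boundaries: just below min, min, min+1, max-1, max, just above max
Values: [38, 39, 40, 83, 84, 85]

[38, 39, 40, 83, 84, 85]


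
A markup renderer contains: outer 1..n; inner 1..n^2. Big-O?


Reasoning: n times n^2
Complexity: O(n^3)

O(n^3)


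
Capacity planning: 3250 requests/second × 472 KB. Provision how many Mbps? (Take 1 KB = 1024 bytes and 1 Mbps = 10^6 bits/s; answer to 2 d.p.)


Formula: Mbps = payload_bytes * RPS * 8 / 1e6
Payload per request = 472 KB = 472 * 1024 = 483328 bytes
Total bytes/sec = 483328 * 3250 = 1570816000
Total bits/sec = 1570816000 * 8 = 12566528000
Mbps = 12566528000 / 1e6 = 12566.53

12566.53 Mbps


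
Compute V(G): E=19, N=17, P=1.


Formula: V(G) = E - N + 2P
V(G) = 19 - 17 + 2*1
V(G) = 2 + 2
V(G) = 4

4


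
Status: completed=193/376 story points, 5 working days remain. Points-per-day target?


Formula: Required rate = Remaining points / Days left
Remaining = 376 - 193 = 183 points
Required rate = 183 / 5 = 36.6 points/day

36.6 points/day


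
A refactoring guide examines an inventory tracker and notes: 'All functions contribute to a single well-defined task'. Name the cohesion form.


Reasoning: Best: single purpose
Type: Functional cohesion

Functional cohesion


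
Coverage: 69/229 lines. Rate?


Coverage = covered / total * 100
Coverage = 69 / 229 * 100
Coverage = 30.13%

30.13%


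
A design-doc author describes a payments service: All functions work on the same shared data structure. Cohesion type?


Reasoning: Functions share data
Type: Communicational cohesion

Communicational cohesion


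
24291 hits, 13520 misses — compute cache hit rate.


Formula: hit rate = hits / (hits + misses) * 100
hit rate = 24291 / (24291 + 13520) * 100
hit rate = 24291 / 37811 * 100
hit rate = 64.24%

64.24%


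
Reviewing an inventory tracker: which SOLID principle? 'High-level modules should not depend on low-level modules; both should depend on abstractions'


This describes the Dependency Inversion Principle (DIP)

Dependency Inversion Principle (DIP)


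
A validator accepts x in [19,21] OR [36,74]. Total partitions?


Valid ranges: [19,21] and [36,74]
Class 1: x < 19 — invalid
Class 2: 19 ≤ x ≤ 21 — valid
Class 3: 21 < x < 36 — invalid (gap between ranges)
Class 4: 36 ≤ x ≤ 74 — valid
Class 5: x > 74 — invalid
Total equivalence classes: 5

5 equivalence classes


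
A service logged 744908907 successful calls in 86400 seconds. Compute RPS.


Formula: throughput = requests / seconds
throughput = 744908907 / 86400
throughput = 8621.63 requests/second

8621.63 requests/second


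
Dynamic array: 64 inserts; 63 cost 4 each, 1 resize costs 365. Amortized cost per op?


Formula: Amortized cost = Total cost / Operations
Total cost = (63 * 4) + (1 * 365)
Total cost = 252 + 365 = 617
Amortized = 617 / 64 = 9.6406

9.6406


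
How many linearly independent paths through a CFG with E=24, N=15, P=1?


Formula: V(G) = E - N + 2P
V(G) = 24 - 15 + 2*1
V(G) = 9 + 2
V(G) = 11

11


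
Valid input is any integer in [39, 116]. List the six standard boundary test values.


Range: [39, 116]
Boundaries: just below min, min, min+1, max-1, max, just above max
Values: [38, 39, 40, 115, 116, 117]

[38, 39, 40, 115, 116, 117]


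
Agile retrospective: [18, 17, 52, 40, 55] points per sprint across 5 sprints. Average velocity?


Formula: Avg velocity = Total points / Number of sprints
Points: [18, 17, 52, 40, 55]
Sum = 18 + 17 + 52 + 40 + 55 = 182
Avg velocity = 182 / 5 = 36.4 points/sprint

36.4 points/sprint


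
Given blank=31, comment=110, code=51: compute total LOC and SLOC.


Total LOC = blank + comment + code
Total LOC = 31 + 110 + 51 = 192
SLOC (source only) = code = 51

Total LOC: 192, SLOC: 51


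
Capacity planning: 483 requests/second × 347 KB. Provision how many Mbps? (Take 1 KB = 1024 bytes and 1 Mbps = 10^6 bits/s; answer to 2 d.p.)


Formula: Mbps = payload_bytes * RPS * 8 / 1e6
Payload per request = 347 KB = 347 * 1024 = 355328 bytes
Total bytes/sec = 355328 * 483 = 171623424
Total bits/sec = 171623424 * 8 = 1372987392
Mbps = 1372987392 / 1e6 = 1372.99

1372.99 Mbps


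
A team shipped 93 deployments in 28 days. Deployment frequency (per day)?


Formula: deployments per day = releases / days
= 93 / 28
= 3.321 deploys/day
(equivalently, 23.25 deploys/week)

3.321 deploys/day


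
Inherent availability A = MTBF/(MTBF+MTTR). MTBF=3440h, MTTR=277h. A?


Availability = MTBF / (MTBF + MTTR)
Availability = 3440 / (3440 + 277)
Availability = 3440 / 3717
Availability = 92.5478%

92.5478%


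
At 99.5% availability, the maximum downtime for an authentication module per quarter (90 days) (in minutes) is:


Formula: allowed downtime = period * (100 - SLA) / 100
Period (quarter (90 days)) = 129600 minutes
Unavailability fraction = (100 - 99.5) / 100
Allowed downtime = 129600 * (100 - 99.5) / 100
Allowed downtime = 648.0 minutes

648.0 minutes


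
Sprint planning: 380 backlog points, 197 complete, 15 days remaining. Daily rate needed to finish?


Formula: Required rate = Remaining points / Days left
Remaining = 380 - 197 = 183 points
Required rate = 183 / 15 = 12.2 points/day

12.2 points/day


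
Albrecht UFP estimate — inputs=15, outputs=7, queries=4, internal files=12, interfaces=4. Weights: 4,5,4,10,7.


UFP = EI*4 + EO*5 + EQ*4 + ILF*10 + EIF*7
UFP = 15*4 + 7*5 + 4*4 + 12*10 + 4*7
UFP = 60 + 35 + 16 + 120 + 28
UFP = 259

259


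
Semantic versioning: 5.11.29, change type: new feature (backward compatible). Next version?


Current: 5.11.29
Change category: 'new feature (backward compatible)' → minor bump
SemVer rule: minor bump → increment MINOR, reset PATCH to 0 (MAJOR unchanged)
New: 5.12.0

5.12.0


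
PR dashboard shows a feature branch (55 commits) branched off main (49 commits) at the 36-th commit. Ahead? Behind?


Common ancestor: commit #36
feature commits after divergence: 55 - 36 = 19
main commits after divergence: 49 - 36 = 13
feature is 19 commits ahead of main
main is 13 commits ahead of feature

feature ahead: 19, main ahead: 13


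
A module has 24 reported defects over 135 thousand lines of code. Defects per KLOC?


Defect density = defects / KLOC
Defect density = 24 / 135
Defect density = 0.178 defects/KLOC

0.178 defects/KLOC


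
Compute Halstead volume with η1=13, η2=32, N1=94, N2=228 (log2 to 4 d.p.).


Formula: V = N * log2(η), where N = N1 + N2 and η = η1 + η2
η = 13 + 32 = 45
N = 94 + 228 = 322
log2(45) ≈ 5.4919
V = 322 * 5.4919 = 1768.39

1768.39


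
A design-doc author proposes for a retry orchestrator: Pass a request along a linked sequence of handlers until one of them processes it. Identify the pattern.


This matches the Chain of Responsibility pattern

Chain of Responsibility


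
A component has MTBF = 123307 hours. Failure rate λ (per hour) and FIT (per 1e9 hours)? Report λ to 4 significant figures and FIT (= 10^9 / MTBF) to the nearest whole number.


Formula: λ = 1 / MTBF; FIT = λ × 1e9 = 1e9 / MTBF
λ = 1 / 123307 ≈ 8.110e-06 failures/hour
FIT = 1e9 / 123307 ≈ 8110 failures per 1e9 hours (nearest whole number)

λ = 8.110e-06 /h, FIT = 8110


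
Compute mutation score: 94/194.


Mutation score = killed / total * 100
Mutation score = 94 / 194 * 100
Mutation score = 48.45%

48.45%


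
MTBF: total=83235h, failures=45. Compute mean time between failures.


Formula: MTBF = Total operating time / Number of failures
MTBF = 83235 / 45
MTBF = 1849.67 hours

1849.67 hours


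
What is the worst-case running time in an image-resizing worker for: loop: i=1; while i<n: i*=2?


Reasoning: i doubles each step so iterations are log2(n)
Complexity: O(log n)

O(log n)


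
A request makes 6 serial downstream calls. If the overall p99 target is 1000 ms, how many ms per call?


Formula: per_stage = total_budget / stages
per_stage = 1000 / 6
per_stage = 166.67 ms

166.67 ms


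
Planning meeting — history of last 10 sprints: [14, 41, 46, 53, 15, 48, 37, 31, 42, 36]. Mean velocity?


Formula: Avg velocity = Total points / Number of sprints
Points: [14, 41, 46, 53, 15, 48, 37, 31, 42, 36]
Sum = 14 + 41 + 46 + 53 + 15 + 48 + 37 + 31 + 42 + 36 = 363
Avg velocity = 363 / 10 = 36.3 points/sprint

36.3 points/sprint


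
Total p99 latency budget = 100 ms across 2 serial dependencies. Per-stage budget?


Formula: per_stage = total_budget / stages
per_stage = 100 / 2
per_stage = 50.0 ms

50.0 ms


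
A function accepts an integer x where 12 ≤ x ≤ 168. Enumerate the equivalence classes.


Valid range: [12, 168]
Class 1: x < 12 — invalid
Class 2: 12 ≤ x ≤ 168 — valid
Class 3: x > 168 — invalid
Total equivalence classes: 3

3 equivalence classes


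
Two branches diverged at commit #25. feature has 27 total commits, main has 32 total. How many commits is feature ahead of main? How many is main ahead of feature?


Common ancestor: commit #25
feature commits after divergence: 27 - 25 = 2
main commits after divergence: 32 - 25 = 7
feature is 2 commits ahead of main
main is 7 commits ahead of feature

feature ahead: 2, main ahead: 7


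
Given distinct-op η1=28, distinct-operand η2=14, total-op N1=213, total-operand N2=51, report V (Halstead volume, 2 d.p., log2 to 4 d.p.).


Formula: V = N * log2(η), where N = N1 + N2 and η = η1 + η2
η = 28 + 14 = 42
N = 213 + 51 = 264
log2(42) ≈ 5.3923
V = 264 * 5.3923 = 1423.57

1423.57


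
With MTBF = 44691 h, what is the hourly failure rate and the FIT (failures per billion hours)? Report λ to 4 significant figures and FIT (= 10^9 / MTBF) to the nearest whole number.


Formula: λ = 1 / MTBF; FIT = λ × 1e9 = 1e9 / MTBF
λ = 1 / 44691 ≈ 2.238e-05 failures/hour
FIT = 1e9 / 44691 ≈ 22376 failures per 1e9 hours (nearest whole number)

λ = 2.238e-05 /h, FIT = 22376


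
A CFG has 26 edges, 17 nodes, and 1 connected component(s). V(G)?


Formula: V(G) = E - N + 2P
V(G) = 26 - 17 + 2*1
V(G) = 9 + 2
V(G) = 11

11


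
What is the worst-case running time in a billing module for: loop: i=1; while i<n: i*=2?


Reasoning: i doubles each step so iterations are log2(n)
Complexity: O(log n)

O(log n)


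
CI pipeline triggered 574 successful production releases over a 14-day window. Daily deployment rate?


Formula: deployments per day = releases / days
= 574 / 14
= 41.0 deploys/day
(equivalently, 287.0 deploys/week)

41.0 deploys/day


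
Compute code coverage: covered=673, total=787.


Coverage = covered / total * 100
Coverage = 673 / 787 * 100
Coverage = 85.51%

85.51%


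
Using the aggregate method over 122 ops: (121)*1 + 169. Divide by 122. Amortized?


Formula: Amortized cost = Total cost / Operations
Total cost = (121 * 1) + (1 * 169)
Total cost = 121 + 169 = 290
Amortized = 290 / 122 = 2.377

2.377


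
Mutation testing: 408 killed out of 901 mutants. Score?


Mutation score = killed / total * 100
Mutation score = 408 / 901 * 100
Mutation score = 45.28%

45.28%


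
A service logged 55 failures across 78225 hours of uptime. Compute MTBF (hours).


Formula: MTBF = Total operating time / Number of failures
MTBF = 78225 / 55
MTBF = 1422.27 hours

1422.27 hours


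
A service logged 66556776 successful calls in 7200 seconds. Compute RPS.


Formula: throughput = requests / seconds
throughput = 66556776 / 7200
throughput = 9244.0 requests/second

9244.0 requests/second


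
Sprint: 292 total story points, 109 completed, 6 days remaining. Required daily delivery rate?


Formula: Required rate = Remaining points / Days left
Remaining = 292 - 109 = 183 points
Required rate = 183 / 6 = 30.5 points/day

30.5 points/day


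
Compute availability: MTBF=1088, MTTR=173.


Availability = MTBF / (MTBF + MTTR)
Availability = 1088 / (1088 + 173)
Availability = 1088 / 1261
Availability = 86.2807%

86.2807%


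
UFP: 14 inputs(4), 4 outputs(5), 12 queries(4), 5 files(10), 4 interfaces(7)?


UFP = EI*4 + EO*5 + EQ*4 + ILF*10 + EIF*7
UFP = 14*4 + 4*5 + 12*4 + 5*10 + 4*7
UFP = 56 + 20 + 48 + 50 + 28
UFP = 202

202


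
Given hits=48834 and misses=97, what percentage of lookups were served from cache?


Formula: hit rate = hits / (hits + misses) * 100
hit rate = 48834 / (48834 + 97) * 100
hit rate = 48834 / 48931 * 100
hit rate = 99.8%

99.8%


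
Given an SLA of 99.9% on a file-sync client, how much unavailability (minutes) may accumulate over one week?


Formula: allowed downtime = period * (100 - SLA) / 100
Period (week) = 10080 minutes
Unavailability fraction = (100 - 99.9) / 100
Allowed downtime = 10080 * (100 - 99.9) / 100
Allowed downtime = 10.08 minutes

10.08 minutes


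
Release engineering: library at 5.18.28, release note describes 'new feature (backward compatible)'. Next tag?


Current: 5.18.28
Change category: 'new feature (backward compatible)' → minor bump
SemVer rule: minor bump → increment MINOR, reset PATCH to 0 (MAJOR unchanged)
New: 5.19.0

5.19.0


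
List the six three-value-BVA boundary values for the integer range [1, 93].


Range: [1, 93]
Boundaries: just below min, min, min+1, max-1, max, just above max
Values: [0, 1, 2, 92, 93, 94]

[0, 1, 2, 92, 93, 94]


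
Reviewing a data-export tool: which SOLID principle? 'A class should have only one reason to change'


This describes the Single Responsibility Principle (SRP)

Single Responsibility Principle (SRP)


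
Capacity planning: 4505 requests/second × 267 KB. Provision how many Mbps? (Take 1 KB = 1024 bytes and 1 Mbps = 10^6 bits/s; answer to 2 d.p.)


Formula: Mbps = payload_bytes * RPS * 8 / 1e6
Payload per request = 267 KB = 267 * 1024 = 273408 bytes
Total bytes/sec = 273408 * 4505 = 1231703040
Total bits/sec = 1231703040 * 8 = 9853624320
Mbps = 9853624320 / 1e6 = 9853.62

9853.62 Mbps


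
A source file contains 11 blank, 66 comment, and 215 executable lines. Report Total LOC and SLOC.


Total LOC = blank + comment + code
Total LOC = 11 + 66 + 215 = 292
SLOC (source only) = code = 215

Total LOC: 292, SLOC: 215


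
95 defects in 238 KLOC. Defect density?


Defect density = defects / KLOC
Defect density = 95 / 238
Defect density = 0.399 defects/KLOC

0.399 defects/KLOC


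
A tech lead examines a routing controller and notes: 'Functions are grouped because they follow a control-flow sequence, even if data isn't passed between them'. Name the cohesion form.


Reasoning: Grouped by order of execution within a routine, not by data flow
Type: Procedural cohesion

Procedural cohesion


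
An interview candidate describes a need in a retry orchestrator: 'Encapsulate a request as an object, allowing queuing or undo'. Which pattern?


This matches the Command pattern

Command


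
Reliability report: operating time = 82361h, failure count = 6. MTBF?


Formula: MTBF = Total operating time / Number of failures
MTBF = 82361 / 6
MTBF = 13726.83 hours

13726.83 hours


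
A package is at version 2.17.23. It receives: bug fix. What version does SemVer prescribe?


Current: 2.17.23
Change category: 'bug fix' → patch bump
SemVer rule: patch bump → increment PATCH (MAJOR and MINOR unchanged)
New: 2.17.24

2.17.24


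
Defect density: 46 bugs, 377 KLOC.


Defect density = defects / KLOC
Defect density = 46 / 377
Defect density = 0.122 defects/KLOC

0.122 defects/KLOC


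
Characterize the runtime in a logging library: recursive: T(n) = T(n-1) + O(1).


Reasoning: linear recursion with constant work per frame
Complexity: O(n)

O(n)


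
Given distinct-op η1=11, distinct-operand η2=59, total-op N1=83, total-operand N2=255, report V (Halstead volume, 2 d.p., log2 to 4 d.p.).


Formula: V = N * log2(η), where N = N1 + N2 and η = η1 + η2
η = 11 + 59 = 70
N = 83 + 255 = 338
log2(70) ≈ 6.1293
V = 338 * 6.1293 = 2071.70

2071.70


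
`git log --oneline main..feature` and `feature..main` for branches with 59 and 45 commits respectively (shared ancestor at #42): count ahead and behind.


Common ancestor: commit #42
feature commits after divergence: 59 - 42 = 17
main commits after divergence: 45 - 42 = 3
feature is 17 commits ahead of main
main is 3 commits ahead of feature

feature ahead: 17, main ahead: 3


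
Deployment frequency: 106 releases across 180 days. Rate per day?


Formula: deployments per day = releases / days
= 106 / 180
= 0.589 deploys/day
(equivalently, 4.12 deploys/week)

0.589 deploys/day


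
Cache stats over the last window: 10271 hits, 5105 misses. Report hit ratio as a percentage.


Formula: hit rate = hits / (hits + misses) * 100
hit rate = 10271 / (10271 + 5105) * 100
hit rate = 10271 / 15376 * 100
hit rate = 66.8%

66.8%


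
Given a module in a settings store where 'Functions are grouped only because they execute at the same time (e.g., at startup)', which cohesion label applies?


Reasoning: Related by timing only
Type: Temporal cohesion

Temporal cohesion


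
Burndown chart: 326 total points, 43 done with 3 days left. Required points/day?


Formula: Required rate = Remaining points / Days left
Remaining = 326 - 43 = 283 points
Required rate = 283 / 3 = 94.33 points/day

94.33 points/day


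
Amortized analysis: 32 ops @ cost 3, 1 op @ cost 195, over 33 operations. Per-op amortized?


Formula: Amortized cost = Total cost / Operations
Total cost = (32 * 3) + (1 * 195)
Total cost = 96 + 195 = 291
Amortized = 291 / 33 = 8.8182

8.8182


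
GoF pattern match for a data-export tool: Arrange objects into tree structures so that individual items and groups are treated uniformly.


This matches the Composite pattern

Composite


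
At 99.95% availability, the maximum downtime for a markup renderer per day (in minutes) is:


Formula: allowed downtime = period * (100 - SLA) / 100
Period (day) = 1440 minutes
Unavailability fraction = (100 - 99.95) / 100
Allowed downtime = 1440 * (100 - 99.95) / 100
Allowed downtime = 0.72 minutes

0.72 minutes


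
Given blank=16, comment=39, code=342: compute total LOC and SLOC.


Total LOC = blank + comment + code
Total LOC = 16 + 39 + 342 = 397
SLOC (source only) = code = 342

Total LOC: 397, SLOC: 342


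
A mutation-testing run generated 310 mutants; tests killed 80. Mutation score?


Mutation score = killed / total * 100
Mutation score = 80 / 310 * 100
Mutation score = 25.81%

25.81%


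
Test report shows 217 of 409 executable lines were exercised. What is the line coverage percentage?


Coverage = covered / total * 100
Coverage = 217 / 409 * 100
Coverage = 53.06%

53.06%


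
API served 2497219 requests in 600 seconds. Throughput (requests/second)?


Formula: throughput = requests / seconds
throughput = 2497219 / 600
throughput = 4162.03 requests/second

4162.03 requests/second


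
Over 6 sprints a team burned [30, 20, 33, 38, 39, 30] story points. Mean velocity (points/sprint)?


Formula: Avg velocity = Total points / Number of sprints
Points: [30, 20, 33, 38, 39, 30]
Sum = 30 + 20 + 33 + 38 + 39 + 30 = 190
Avg velocity = 190 / 6 = 31.67 points/sprint

31.67 points/sprint


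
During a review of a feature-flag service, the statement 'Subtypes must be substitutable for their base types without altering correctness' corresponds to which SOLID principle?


This describes the Liskov Substitution Principle (LSP)

Liskov Substitution Principle (LSP)


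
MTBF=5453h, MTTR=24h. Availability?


Availability = MTBF / (MTBF + MTTR)
Availability = 5453 / (5453 + 24)
Availability = 5453 / 5477
Availability = 99.5618%

99.5618%


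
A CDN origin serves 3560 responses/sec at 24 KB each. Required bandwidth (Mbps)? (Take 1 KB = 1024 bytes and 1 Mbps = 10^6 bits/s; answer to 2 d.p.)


Formula: Mbps = payload_bytes * RPS * 8 / 1e6
Payload per request = 24 KB = 24 * 1024 = 24576 bytes
Total bytes/sec = 24576 * 3560 = 87490560
Total bits/sec = 87490560 * 8 = 699924480
Mbps = 699924480 / 1e6 = 699.92

699.92 Mbps


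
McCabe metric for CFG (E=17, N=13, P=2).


Formula: V(G) = E - N + 2P
V(G) = 17 - 13 + 2*2
V(G) = 4 + 4
V(G) = 8

8


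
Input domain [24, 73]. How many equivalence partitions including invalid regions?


Valid range: [24, 73]
Class 1: x < 24 — invalid
Class 2: 24 ≤ x ≤ 73 — valid
Class 3: x > 73 — invalid
Total equivalence classes: 3

3 equivalence classes


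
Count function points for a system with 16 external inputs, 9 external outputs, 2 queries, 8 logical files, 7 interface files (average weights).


UFP = EI*4 + EO*5 + EQ*4 + ILF*10 + EIF*7
UFP = 16*4 + 9*5 + 2*4 + 8*10 + 7*7
UFP = 64 + 45 + 8 + 80 + 49
UFP = 246

246


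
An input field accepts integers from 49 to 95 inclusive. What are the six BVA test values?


Range: [49, 95]
Boundaries: just below min, min, min+1, max-1, max, just above max
Values: [48, 49, 50, 94, 95, 96]

[48, 49, 50, 94, 95, 96]


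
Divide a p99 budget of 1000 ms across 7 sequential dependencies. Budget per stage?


Formula: per_stage = total_budget / stages
per_stage = 1000 / 7
per_stage = 142.86 ms

142.86 ms


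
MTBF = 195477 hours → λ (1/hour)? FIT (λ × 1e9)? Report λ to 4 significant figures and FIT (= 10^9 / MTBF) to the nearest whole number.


Formula: λ = 1 / MTBF; FIT = λ × 1e9 = 1e9 / MTBF
λ = 1 / 195477 ≈ 5.116e-06 failures/hour
FIT = 1e9 / 195477 ≈ 5116 failures per 1e9 hours (nearest whole number)

λ = 5.116e-06 /h, FIT = 5116


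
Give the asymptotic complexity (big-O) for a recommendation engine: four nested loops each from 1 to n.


Reasoning: four levels of nesting
Complexity: O(n^4)

O(n^4)


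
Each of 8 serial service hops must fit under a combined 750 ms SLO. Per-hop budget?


Formula: per_stage = total_budget / stages
per_stage = 750 / 8
per_stage = 93.75 ms

93.75 ms


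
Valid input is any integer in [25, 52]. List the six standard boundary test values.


Range: [25, 52]
Boundaries: just below min, min, min+1, max-1, max, just above max
Values: [24, 25, 26, 51, 52, 53]

[24, 25, 26, 51, 52, 53]


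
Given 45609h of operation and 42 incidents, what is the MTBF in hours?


Formula: MTBF = Total operating time / Number of failures
MTBF = 45609 / 42
MTBF = 1085.93 hours

1085.93 hours


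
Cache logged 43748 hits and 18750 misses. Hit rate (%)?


Formula: hit rate = hits / (hits + misses) * 100
hit rate = 43748 / (43748 + 18750) * 100
hit rate = 43748 / 62498 * 100
hit rate = 70.0%

70.0%


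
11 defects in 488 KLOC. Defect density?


Defect density = defects / KLOC
Defect density = 11 / 488
Defect density = 0.023 defects/KLOC

0.023 defects/KLOC


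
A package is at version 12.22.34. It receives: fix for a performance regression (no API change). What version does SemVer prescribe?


Current: 12.22.34
Change category: 'fix for a performance regression (no API change)' → patch bump
SemVer rule: patch bump → increment PATCH (MAJOR and MINOR unchanged)
New: 12.22.35

12.22.35


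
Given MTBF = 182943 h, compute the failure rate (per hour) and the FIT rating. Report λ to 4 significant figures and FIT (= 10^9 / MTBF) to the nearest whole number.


Formula: λ = 1 / MTBF; FIT = λ × 1e9 = 1e9 / MTBF
λ = 1 / 182943 ≈ 5.466e-06 failures/hour
FIT = 1e9 / 182943 ≈ 5466 failures per 1e9 hours (nearest whole number)

λ = 5.466e-06 /h, FIT = 5466


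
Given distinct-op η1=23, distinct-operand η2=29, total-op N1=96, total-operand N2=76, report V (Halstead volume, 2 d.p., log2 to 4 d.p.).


Formula: V = N * log2(η), where N = N1 + N2 and η = η1 + η2
η = 23 + 29 = 52
N = 96 + 76 = 172
log2(52) ≈ 5.7004
V = 172 * 5.7004 = 980.47

980.47


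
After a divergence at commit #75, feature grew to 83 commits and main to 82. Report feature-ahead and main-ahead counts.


Common ancestor: commit #75
feature commits after divergence: 83 - 75 = 8
main commits after divergence: 82 - 75 = 7
feature is 8 commits ahead of main
main is 7 commits ahead of feature

feature ahead: 8, main ahead: 7


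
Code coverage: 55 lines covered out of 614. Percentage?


Coverage = covered / total * 100
Coverage = 55 / 614 * 100
Coverage = 8.96%

8.96%


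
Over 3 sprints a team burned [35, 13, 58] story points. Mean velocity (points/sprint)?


Formula: Avg velocity = Total points / Number of sprints
Points: [35, 13, 58]
Sum = 35 + 13 + 58 = 106
Avg velocity = 106 / 3 = 35.33 points/sprint

35.33 points/sprint


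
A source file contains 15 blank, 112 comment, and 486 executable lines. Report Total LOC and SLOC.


Total LOC = blank + comment + code
Total LOC = 15 + 112 + 486 = 613
SLOC (source only) = code = 486

Total LOC: 613, SLOC: 486


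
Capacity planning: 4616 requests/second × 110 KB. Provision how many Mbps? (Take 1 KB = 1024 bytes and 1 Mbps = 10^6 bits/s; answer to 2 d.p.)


Formula: Mbps = payload_bytes * RPS * 8 / 1e6
Payload per request = 110 KB = 110 * 1024 = 112640 bytes
Total bytes/sec = 112640 * 4616 = 519946240
Total bits/sec = 519946240 * 8 = 4159569920
Mbps = 4159569920 / 1e6 = 4159.57

4159.57 Mbps


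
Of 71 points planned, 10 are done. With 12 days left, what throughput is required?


Formula: Required rate = Remaining points / Days left
Remaining = 71 - 10 = 61 points
Required rate = 61 / 12 = 5.08 points/day

5.08 points/day


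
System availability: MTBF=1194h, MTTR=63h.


Availability = MTBF / (MTBF + MTTR)
Availability = 1194 / (1194 + 63)
Availability = 1194 / 1257
Availability = 94.9881%

94.9881%


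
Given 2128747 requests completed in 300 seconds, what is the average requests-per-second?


Formula: throughput = requests / seconds
throughput = 2128747 / 300
throughput = 7095.82 requests/second

7095.82 requests/second


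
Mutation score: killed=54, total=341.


Mutation score = killed / total * 100
Mutation score = 54 / 341 * 100
Mutation score = 15.84%

15.84%


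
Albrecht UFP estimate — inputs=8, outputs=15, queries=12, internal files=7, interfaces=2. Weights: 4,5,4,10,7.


UFP = EI*4 + EO*5 + EQ*4 + ILF*10 + EIF*7
UFP = 8*4 + 15*5 + 12*4 + 7*10 + 2*7
UFP = 32 + 75 + 48 + 70 + 14
UFP = 239

239


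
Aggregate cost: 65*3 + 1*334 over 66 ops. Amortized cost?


Formula: Amortized cost = Total cost / Operations
Total cost = (65 * 3) + (1 * 334)
Total cost = 195 + 334 = 529
Amortized = 529 / 66 = 8.0152

8.0152


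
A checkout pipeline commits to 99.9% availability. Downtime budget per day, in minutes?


Formula: allowed downtime = period * (100 - SLA) / 100
Period (day) = 1440 minutes
Unavailability fraction = (100 - 99.9) / 100
Allowed downtime = 1440 * (100 - 99.9) / 100
Allowed downtime = 1.44 minutes

1.44 minutes


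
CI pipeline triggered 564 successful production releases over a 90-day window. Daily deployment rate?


Formula: deployments per day = releases / days
= 564 / 90
= 6.267 deploys/day
(equivalently, 43.87 deploys/week)

6.267 deploys/day
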